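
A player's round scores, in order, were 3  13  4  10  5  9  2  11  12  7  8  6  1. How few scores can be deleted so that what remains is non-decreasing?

Fewest deletions = n − (longest non-decreasing subsequence).
i:      1  2  3  4  5  6  7  8  9 10 11 12 13
a[i]:   3 13  4 10  5  9  2 11 12  7  8  6  1
dp:     1  2  2  3  3  4  1  5  6  4  5  4  1
max dp = 6, so deletions = 13 − 6 = 7.

7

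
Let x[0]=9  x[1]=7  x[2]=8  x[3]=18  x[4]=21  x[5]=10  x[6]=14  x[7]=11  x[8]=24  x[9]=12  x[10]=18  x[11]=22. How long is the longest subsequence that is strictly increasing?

Let dp[i] be the length of the longest such subsequence ending at index i:
i:      0  1  2  3  4  5  6  7  8  9 10 11
x[i]:   9  7  8 18 21 10 14 11 24 12 18 22
dp:     1  1  2  3  4  3  4  4  5  5  6  7
Maximum dp value is 7.

7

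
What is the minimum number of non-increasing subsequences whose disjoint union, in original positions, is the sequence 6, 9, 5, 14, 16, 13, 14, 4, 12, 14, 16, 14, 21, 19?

Place each on the leftmost legal pile:
6 → new pile 1 (tops now [6])
9 → new pile 2 (tops now [6, 9])
5 → pile 1 (tops now [5, 9])
14 → new pile 3 (tops now [5, 9, 14])
16 → new pile 4 (tops now [5, 9, 14, 16])
13 → pile 3 (tops now [5, 9, 13, 16])
14 → pile 4 (tops now [5, 9, 13, 14])
4 → pile 1 (tops now [4, 9, 13, 14])
12 → pile 3 (tops now [4, 9, 12, 14])
14 → pile 4 (tops now [4, 9, 12, 14])
16 → new pile 5 (tops now [4, 9, 12, 14, 16])
14 → pile 4 (tops now [4, 9, 12, 14, 16])
21 → new pile 6 (tops now [4, 9, 12, 14, 16, 21])
19 → pile 6 (tops now [4, 9, 12, 14, 16, 19])
Six piles.

6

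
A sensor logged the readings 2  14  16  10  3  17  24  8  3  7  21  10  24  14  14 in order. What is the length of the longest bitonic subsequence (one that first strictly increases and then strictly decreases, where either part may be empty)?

7

inc[i] = longest strictly increasing subsequence ending at i; dec[i] = longest strictly decreasing subsequence starting at i:
i:      1  2  3  4  5  6  7  8  9 10 11 12 13 14 15
a[i]:   2 14 16 10  3 17 24  8  3  7 21 10 24 14 14
inc:    1  2  3  2  2  4  5  3  2  3  5  4  6  5  5
dec:    1  4  4  3  1  3  3  2  1  1  2  1  2  1  1
Best peak at i=7 (value 24): inc=5, dec=3, length 5+3−1 = 7.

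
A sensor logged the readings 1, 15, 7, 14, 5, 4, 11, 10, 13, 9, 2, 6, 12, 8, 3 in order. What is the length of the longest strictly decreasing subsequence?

7

Negate each value so 'decreasing' becomes 'increasing', then run patience tails on the negated sequence:
-1 → extends → [-1]
-15 → replaces -1 → [-15]
-7 → extends → [-15, -7]
-14 → replaces -7 → [-15, -14]
-5 → extends → [-15, -14, -5]
-4 → extends → [-15, -14, -5, -4]
-11 → replaces -5 → [-15, -14, -11, -4]
-10 → replaces -4 → [-15, -14, -11, -10]
-13 → replaces -11 → [-15, -14, -13, -10]
-9 → extends → [-15, -14, -13, -10, -9]
-2 → extends → [-15, -14, -13, -10, -9, -2]
-6 → replaces -2 → [-15, -14, -13, -10, -9, -6]
-12 → replaces -10 → [-15, -14, -13, -12, -9, -6]
-8 → replaces -6 → [-15, -14, -13, -12, -9, -8]
-3 → extends → [-15, -14, -13, -12, -9, -8, -3]
Seven tails, so the longest strictly decreasing subsequence of the original has length 7.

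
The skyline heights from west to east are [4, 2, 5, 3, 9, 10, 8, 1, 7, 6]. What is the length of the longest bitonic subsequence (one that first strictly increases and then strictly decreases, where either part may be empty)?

inc[i] = longest strictly increasing subsequence ending at i; dec[i] = longest strictly decreasing subsequence starting at i:
i:      1  2  3  4  5  6  7  8  9 10
a[i]:   4  2  5  3  9 10  8  1  7  6
inc:    1  1  2  2  3  4  3  1  3  3
dec:    3  2  3  2  4  4  3  1  2  1
Best peak at i=6 (value 10): inc=4, dec=4, length 4+4−1 = 7.

7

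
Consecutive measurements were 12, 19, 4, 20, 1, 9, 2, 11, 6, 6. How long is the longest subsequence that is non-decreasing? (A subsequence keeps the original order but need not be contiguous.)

4

Track the smallest tail for each achievable length (allowing ties):
12 → extends → [12]
19 → extends → [12, 19]
4 → replaces 12 → [4, 19]
20 → extends → [4, 19, 20]
1 → replaces 4 → [1, 19, 20]
9 → replaces 19 → [1, 9, 20]
2 → replaces 9 → [1, 2, 20]
11 → replaces 20 → [1, 2, 11]
6 → replaces 11 → [1, 2, 6]
6 → extends → [1, 2, 6, 6]
Four tails, so the longest non-decreasing subsequence has length 4 (e.g. 1, 2, 6, 6).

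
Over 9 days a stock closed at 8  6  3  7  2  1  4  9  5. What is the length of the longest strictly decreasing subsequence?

5

Negate each value so 'decreasing' becomes 'increasing', then run patience tails on the negated sequence:
-8 → extends → [-8]
-6 → extends → [-8, -6]
-3 → extends → [-8, -6, -3]
-7 → replaces -6 → [-8, -7, -3]
-2 → extends → [-8, -7, -3, -2]
-1 → extends → [-8, -7, -3, -2, -1]
-4 → replaces -3 → [-8, -7, -4, -2, -1]
-9 → replaces -8 → [-9, -7, -4, -2, -1]
-5 → replaces -4 → [-9, -7, -5, -2, -1]
Five tails, so the longest strictly decreasing subsequence of the original has length 5.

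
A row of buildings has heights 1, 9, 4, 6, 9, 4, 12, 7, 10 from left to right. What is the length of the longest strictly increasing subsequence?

5

Let dp[i] be the length of the longest such subsequence ending at index i:
i:      1  2  3  4  5  6  7  8  9
a[i]:   1  9  4  6  9  4 12  7 10
dp:     1  2  2  3  4  2  5  4  5
Maximum dp value is 5.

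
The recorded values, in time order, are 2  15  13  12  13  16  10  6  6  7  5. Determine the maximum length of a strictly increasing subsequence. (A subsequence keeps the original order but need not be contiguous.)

Track the smallest tail for each achievable length (strict):
2 → extends → [2]
15 → extends → [2, 15]
13 → replaces 15 → [2, 13]
12 → replaces 13 → [2, 12]
13 → extends → [2, 12, 13]
16 → extends → [2, 12, 13, 16]
10 → replaces 12 → [2, 10, 13, 16]
6 → replaces 10 → [2, 6, 13, 16]
6 → already a tail → [2, 6, 13, 16]
7 → replaces 13 → [2, 6, 7, 16]
5 → replaces 6 → [2, 5, 7, 16]
Four tails, so the longest strictly increasing subsequence has length 4 (e.g. 2, 12, 13, 16).

4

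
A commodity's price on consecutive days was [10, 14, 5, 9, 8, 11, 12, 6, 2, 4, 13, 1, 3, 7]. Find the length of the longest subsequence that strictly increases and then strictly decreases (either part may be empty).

7

inc[i] = longest strictly increasing subsequence ending at i; dec[i] = longest strictly decreasing subsequence starting at i:
i:      1  2  3  4  5  6  7  8  9 10 11 12 13 14
a[i]:  10 14  5  9  8 11 12  6  2  4 13  1  3  7
inc:    1  2  1  2  2  3  4  2  1  2  5  1  2  3
dec:    6  6  3  5  4  4  4  3  2  2  2  1  1  1
Best peak at i=2 (value 14): inc=2, dec=6, length 2+6−1 = 7.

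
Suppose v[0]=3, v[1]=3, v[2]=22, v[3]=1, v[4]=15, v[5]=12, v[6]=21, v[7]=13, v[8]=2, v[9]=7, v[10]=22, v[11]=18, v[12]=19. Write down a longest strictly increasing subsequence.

3, 12, 13, 18, 19

Patience tails give the LIS length; then backtrack through the dp parents:
3 → extends → [3]
3 → already a tail → [3]
22 → extends → [3, 22]
1 → replaces 3 → [1, 22]
15 → replaces 22 → [1, 15]
12 → replaces 15 → [1, 12]
21 → extends → [1, 12, 21]
13 → replaces 21 → [1, 12, 13]
2 → replaces 12 → [1, 2, 13]
7 → replaces 13 → [1, 2, 7]
22 → extends → [1, 2, 7, 22]
18 → replaces 22 → [1, 2, 7, 18]
19 → extends → [1, 2, 7, 18, 19]
Length 5; one witness is 3, 12, 13, 18, 19.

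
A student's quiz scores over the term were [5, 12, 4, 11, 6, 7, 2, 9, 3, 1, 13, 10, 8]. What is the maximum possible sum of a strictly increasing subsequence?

40

Let S[i] be the best sum of a strictly increasing subsequence ending at i:
i:      1  2  3  4  5  6  7  8  9 10 11 12 13
a[i]:   5 12  4 11  6  7  2  9  3  1 13 10  8
S:      5 17  4 16 11 18  2 27  5  1 40 37 26
Maximum is 40 (e.g. 5 + 6 + 7 + 9 + 13).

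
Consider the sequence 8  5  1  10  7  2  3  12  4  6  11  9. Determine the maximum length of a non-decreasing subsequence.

6

Let dp[i] be the length of the longest such subsequence ending at index i:
i:      1  2  3  4  5  6  7  8  9 10 11 12
a[i]:   8  5  1 10  7  2  3 12  4  6 11  9
dp:     1  1  1  2  2  2  3  4  4  5  6  6
Maximum dp value is 6.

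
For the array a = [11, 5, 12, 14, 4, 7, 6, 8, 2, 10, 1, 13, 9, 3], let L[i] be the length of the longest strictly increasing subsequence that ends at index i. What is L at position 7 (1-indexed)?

2

dp[i] = 1 + max{dp[j] : j<i, a[j]<a[i]} (or 1 if no such j):
i:      1  2  3  4  5  6  7  8  9 10 11 12 13 14
a[i]:  11  5 12 14  4  7  6  8  2 10  1 13  9  3
dp:     1  1  2  3  1  2  2  3  1  4  1  5  4  2
At index 7 the value is 2.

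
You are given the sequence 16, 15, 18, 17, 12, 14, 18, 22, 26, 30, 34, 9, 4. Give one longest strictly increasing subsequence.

Patience tails give the LIS length; then backtrack through the dp parents:
16 → extends → [16]
15 → replaces 16 → [15]
18 → extends → [15, 18]
17 → replaces 18 → [15, 17]
12 → replaces 15 → [12, 17]
14 → replaces 17 → [12, 14]
18 → extends → [12, 14, 18]
22 → extends → [12, 14, 18, 22]
26 → extends → [12, 14, 18, 22, 26]
30 → extends → [12, 14, 18, 22, 26, 30]
34 → extends → [12, 14, 18, 22, 26, 30, 34]
9 → replaces 12 → [9, 14, 18, 22, 26, 30, 34]
4 → replaces 9 → [4, 14, 18, 22, 26, 30, 34]
Length 7; one witness is 16, 17, 18, 22, 26, 30, 34.

16, 17, 18, 22, 26, 30, 34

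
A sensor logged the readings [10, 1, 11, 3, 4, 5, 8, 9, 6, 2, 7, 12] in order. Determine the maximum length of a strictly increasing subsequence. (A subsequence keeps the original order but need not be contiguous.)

7

Let dp[i] be the length of the longest such subsequence ending at index i:
i:      1  2  3  4  5  6  7  8  9 10 11 12
a[i]:  10  1 11  3  4  5  8  9  6  2  7 12
dp:     1  1  2  2  3  4  5  6  5  2  6  7
Maximum dp value is 7.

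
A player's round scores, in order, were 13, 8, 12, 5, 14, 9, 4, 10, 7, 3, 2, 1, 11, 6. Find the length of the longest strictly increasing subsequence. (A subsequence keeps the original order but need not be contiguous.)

Let dp[i] be the length of the longest such subsequence ending at index i:
i:      1  2  3  4  5  6  7  8  9 10 11 12 13 14
a[i]:  13  8 12  5 14  9  4 10  7  3  2  1 11  6
dp:     1  1  2  1  3  2  1  3  2  1  1  1  4  2
Maximum dp value is 4.

4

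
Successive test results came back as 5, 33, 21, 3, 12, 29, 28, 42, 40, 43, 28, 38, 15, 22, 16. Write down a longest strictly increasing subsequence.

5, 21, 29, 42, 43

Patience tails give the LIS length; then backtrack through the dp parents:
5 → extends → [5]
33 → extends → [5, 33]
21 → replaces 33 → [5, 21]
3 → replaces 5 → [3, 21]
12 → replaces 21 → [3, 12]
29 → extends → [3, 12, 29]
28 → replaces 29 → [3, 12, 28]
42 → extends → [3, 12, 28, 42]
40 → replaces 42 → [3, 12, 28, 40]
43 → extends → [3, 12, 28, 40, 43]
28 → already a tail → [3, 12, 28, 40, 43]
38 → replaces 40 → [3, 12, 28, 38, 43]
15 → replaces 28 → [3, 12, 15, 38, 43]
22 → replaces 38 → [3, 12, 15, 22, 43]
16 → replaces 22 → [3, 12, 15, 16, 43]
Length 5; one witness is 5, 21, 29, 42, 43.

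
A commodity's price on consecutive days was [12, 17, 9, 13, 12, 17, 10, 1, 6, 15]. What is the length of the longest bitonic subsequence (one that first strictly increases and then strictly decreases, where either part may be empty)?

inc[i] = longest strictly increasing subsequence ending at i; dec[i] = longest strictly decreasing subsequence starting at i:
i:      1  2  3  4  5  6  7  8  9 10
a[i]:  12 17  9 13 12 17 10  1  6 15
inc:    1  2  1  2  2  3  2  1  2  3
dec:    3  5  2  4  3  3  2  1  1  1
Best peak at i=2 (value 17): inc=2, dec=5, length 2+5−1 = 6.

6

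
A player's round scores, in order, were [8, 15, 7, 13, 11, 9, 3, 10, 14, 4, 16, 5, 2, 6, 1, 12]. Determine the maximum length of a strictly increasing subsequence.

5

Track the smallest tail for each achievable length (strict):
8 → extends → [8]
15 → extends → [8, 15]
7 → replaces 8 → [7, 15]
13 → replaces 15 → [7, 13]
11 → replaces 13 → [7, 11]
9 → replaces 11 → [7, 9]
3 → replaces 7 → [3, 9]
10 → extends → [3, 9, 10]
14 → extends → [3, 9, 10, 14]
4 → replaces 9 → [3, 4, 10, 14]
16 → extends → [3, 4, 10, 14, 16]
5 → replaces 10 → [3, 4, 5, 14, 16]
2 → replaces 3 → [2, 4, 5, 14, 16]
6 → replaces 14 → [2, 4, 5, 6, 16]
1 → replaces 2 → [1, 4, 5, 6, 16]
12 → replaces 16 → [1, 4, 5, 6, 12]
Five tails, so the longest strictly increasing subsequence has length 5 (e.g. 8, 9, 10, 14, 16).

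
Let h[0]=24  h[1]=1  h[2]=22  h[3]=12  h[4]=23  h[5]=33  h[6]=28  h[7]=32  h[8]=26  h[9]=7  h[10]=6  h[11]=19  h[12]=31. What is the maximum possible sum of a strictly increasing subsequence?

106

Let S[i] be the best sum of a strictly increasing subsequence ending at i:
i:       0   1   2   3   4   5   6   7   8   9  10  11  12
h[i]:   24   1  22  12  23  33  28  32  26   7   6  19  31
S:      24   1  23  13  46  79  74 106  72   8   7  32 105
Maximum is 106 (e.g. 1 + 22 + 23 + 28 + 32).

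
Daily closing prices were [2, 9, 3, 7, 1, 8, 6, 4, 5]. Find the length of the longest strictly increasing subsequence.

4

Track the smallest tail for each achievable length (strict):
2 → extends → [2]
9 → extends → [2, 9]
3 → replaces 9 → [2, 3]
7 → extends → [2, 3, 7]
1 → replaces 2 → [1, 3, 7]
8 → extends → [1, 3, 7, 8]
6 → replaces 7 → [1, 3, 6, 8]
4 → replaces 6 → [1, 3, 4, 8]
5 → replaces 8 → [1, 3, 4, 5]
Four tails, so the longest strictly increasing subsequence has length 4 (e.g. 2, 3, 7, 8).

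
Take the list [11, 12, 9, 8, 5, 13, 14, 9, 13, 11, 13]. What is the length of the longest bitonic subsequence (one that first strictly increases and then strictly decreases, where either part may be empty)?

inc[i] = longest strictly increasing subsequence ending at i; dec[i] = longest strictly decreasing subsequence starting at i:
i:      1  2  3  4  5  6  7  8  9 10 11
a[i]:  11 12  9  8  5 13 14  9 13 11 13
inc:    1  2  1  1  1  3  4  2  3  3  4
dec:    4  4  3  2  1  2  3  1  2  1  1
Best peak at i=7 (value 14): inc=4, dec=3, length 4+3−1 = 6.

6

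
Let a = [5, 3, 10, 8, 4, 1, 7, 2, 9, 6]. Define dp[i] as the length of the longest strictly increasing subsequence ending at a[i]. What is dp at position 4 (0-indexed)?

dp[i] = 1 + max{dp[j] : j<i, a[j]<a[i]} (or 1 if no such j):
i:      0  1  2  3  4  5  6  7  8  9
a[i]:   5  3 10  8  4  1  7  2  9  6
dp:     1  1  2  2  2  1  3  2  4  3
At index 4 the value is 2.

2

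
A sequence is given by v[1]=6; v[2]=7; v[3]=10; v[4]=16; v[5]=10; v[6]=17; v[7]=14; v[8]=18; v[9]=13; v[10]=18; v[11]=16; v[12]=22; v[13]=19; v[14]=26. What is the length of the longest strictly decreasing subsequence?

Let dp[i] be the longest strictly decreasing subsequence ending at i:
i:      1  2  3  4  5  6  7  8  9 10 11 12 13 14
v[i]:   6  7 10 16 10 17 14 18 13 18 16 22 19 26
dp:     1  1  1  1  2  1  2  1  3  1  2  1  2  1
Maximum is 3.

3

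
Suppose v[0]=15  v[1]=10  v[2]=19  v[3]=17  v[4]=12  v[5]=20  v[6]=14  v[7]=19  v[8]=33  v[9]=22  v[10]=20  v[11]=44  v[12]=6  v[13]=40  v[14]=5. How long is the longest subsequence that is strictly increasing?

Track the smallest tail for each achievable length (strict):
15 → extends → [15]
10 → replaces 15 → [10]
19 → extends → [10, 19]
17 → replaces 19 → [10, 17]
12 → replaces 17 → [10, 12]
20 → extends → [10, 12, 20]
14 → replaces 20 → [10, 12, 14]
19 → extends → [10, 12, 14, 19]
33 → extends → [10, 12, 14, 19, 33]
22 → replaces 33 → [10, 12, 14, 19, 22]
20 → replaces 22 → [10, 12, 14, 19, 20]
44 → extends → [10, 12, 14, 19, 20, 44]
6 → replaces 10 → [6, 12, 14, 19, 20, 44]
40 → replaces 44 → [6, 12, 14, 19, 20, 40]
5 → replaces 6 → [5, 12, 14, 19, 20, 40]
Six tails, so the longest strictly increasing subsequence has length 6 (e.g. 10, 12, 14, 19, 33, 44).

6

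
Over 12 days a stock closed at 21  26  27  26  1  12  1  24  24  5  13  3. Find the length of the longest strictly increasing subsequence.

3

Track the smallest tail for each achievable length (strict):
21 → extends → [21]
26 → extends → [21, 26]
27 → extends → [21, 26, 27]
26 → already a tail → [21, 26, 27]
1 → replaces 21 → [1, 26, 27]
12 → replaces 26 → [1, 12, 27]
1 → already a tail → [1, 12, 27]
24 → replaces 27 → [1, 12, 24]
24 → already a tail → [1, 12, 24]
5 → replaces 12 → [1, 5, 24]
13 → replaces 24 → [1, 5, 13]
3 → replaces 5 → [1, 3, 13]
Three tails, so the longest strictly increasing subsequence has length 3 (e.g. 21, 26, 27).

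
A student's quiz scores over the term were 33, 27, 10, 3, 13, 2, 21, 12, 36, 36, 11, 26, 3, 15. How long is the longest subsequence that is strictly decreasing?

Negate each value so 'decreasing' becomes 'increasing', then run patience tails on the negated sequence:
-33 → extends → [-33]
-27 → extends → [-33, -27]
-10 → extends → [-33, -27, -10]
-3 → extends → [-33, -27, -10, -3]
-13 → replaces -10 → [-33, -27, -13, -3]
-2 → extends → [-33, -27, -13, -3, -2]
-21 → replaces -13 → [-33, -27, -21, -3, -2]
-12 → replaces -3 → [-33, -27, -21, -12, -2]
-36 → replaces -33 → [-36, -27, -21, -12, -2]
-36 → already a tail → [-36, -27, -21, -12, -2]
-11 → replaces -2 → [-36, -27, -21, -12, -11]
-26 → replaces -21 → [-36, -27, -26, -12, -11]
-3 → extends → [-36, -27, -26, -12, -11, -3]
-15 → replaces -12 → [-36, -27, -26, -15, -11, -3]
Six tails, so the longest strictly decreasing subsequence of the original has length 6.

6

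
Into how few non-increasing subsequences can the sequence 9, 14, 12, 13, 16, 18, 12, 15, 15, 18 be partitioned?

5

Place each on the leftmost legal pile:
9 → new pile 1 (tops now [9])
14 → new pile 2 (tops now [9, 14])
12 → pile 2 (tops now [9, 12])
13 → new pile 3 (tops now [9, 12, 13])
16 → new pile 4 (tops now [9, 12, 13, 16])
18 → new pile 5 (tops now [9, 12, 13, 16, 18])
12 → pile 2 (tops now [9, 12, 13, 16, 18])
15 → pile 4 (tops now [9, 12, 13, 15, 18])
15 → pile 4 (tops now [9, 12, 13, 15, 18])
18 → pile 5 (tops now [9, 12, 13, 15, 18])
Five piles.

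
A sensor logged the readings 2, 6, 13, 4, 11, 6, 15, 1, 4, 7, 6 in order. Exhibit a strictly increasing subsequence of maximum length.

Patience tails give the LIS length; then backtrack through the dp parents:
2 → extends → [2]
6 → extends → [2, 6]
13 → extends → [2, 6, 13]
4 → replaces 6 → [2, 4, 13]
11 → replaces 13 → [2, 4, 11]
6 → replaces 11 → [2, 4, 6]
15 → extends → [2, 4, 6, 15]
1 → replaces 2 → [1, 4, 6, 15]
4 → already a tail → [1, 4, 6, 15]
7 → replaces 15 → [1, 4, 6, 7]
6 → already a tail → [1, 4, 6, 7]
Length 4; one witness is 2, 6, 13, 15.

2, 6, 13, 15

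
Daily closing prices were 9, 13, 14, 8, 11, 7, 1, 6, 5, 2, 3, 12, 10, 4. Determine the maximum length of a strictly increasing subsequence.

Let dp[i] be the length of the longest such subsequence ending at index i:
i:      1  2  3  4  5  6  7  8  9 10 11 12 13 14
a[i]:   9 13 14  8 11  7  1  6  5  2  3 12 10  4
dp:     1  2  3  1  2  1  1  2  2  2  3  4  4  4
Maximum dp value is 4.

4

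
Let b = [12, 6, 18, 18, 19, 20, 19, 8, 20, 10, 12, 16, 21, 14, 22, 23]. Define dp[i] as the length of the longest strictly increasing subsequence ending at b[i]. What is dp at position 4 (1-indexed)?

2

dp[i] = 1 + max{dp[j] : j<i, b[j]<b[i]} (or 1 if no such j):
i:      1  2  3  4  5  6  7  8  9 10 11 12 13 14 15 16
b[i]:  12  6 18 18 19 20 19  8 20 10 12 16 21 14 22 23
dp:     1  1  2  2  3  4  3  2  4  3  4  5  6  5  7  8
At index 4 the value is 2.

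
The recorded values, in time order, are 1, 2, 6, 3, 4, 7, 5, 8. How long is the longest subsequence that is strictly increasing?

Track the smallest tail for each achievable length (strict):
1 → extends → [1]
2 → extends → [1, 2]
6 → extends → [1, 2, 6]
3 → replaces 6 → [1, 2, 3]
4 → extends → [1, 2, 3, 4]
7 → extends → [1, 2, 3, 4, 7]
5 → replaces 7 → [1, 2, 3, 4, 5]
8 → extends → [1, 2, 3, 4, 5, 8]
Six tails, so the longest strictly increasing subsequence has length 6 (e.g. 1, 2, 3, 4, 7, 8).

6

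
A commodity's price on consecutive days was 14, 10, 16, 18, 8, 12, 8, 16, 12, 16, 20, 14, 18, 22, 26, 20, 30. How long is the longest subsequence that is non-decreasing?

Let dp[i] be the length of the longest such subsequence ending at index i:
i:      1  2  3  4  5  6  7  8  9 10 11 12 13 14 15 16 17
a[i]:  14 10 16 18  8 12  8 16 12 16 20 14 18 22 26 20 30
dp:     1  1  2  3  1  2  2  3  3  4  5  4  5  6  7  6  8
Maximum dp value is 8.

8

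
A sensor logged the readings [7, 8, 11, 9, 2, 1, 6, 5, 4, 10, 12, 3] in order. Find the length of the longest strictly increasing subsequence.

Track the smallest tail for each achievable length (strict):
7 → extends → [7]
8 → extends → [7, 8]
11 → extends → [7, 8, 11]
9 → replaces 11 → [7, 8, 9]
2 → replaces 7 → [2, 8, 9]
1 → replaces 2 → [1, 8, 9]
6 → replaces 8 → [1, 6, 9]
5 → replaces 6 → [1, 5, 9]
4 → replaces 5 → [1, 4, 9]
10 → extends → [1, 4, 9, 10]
12 → extends → [1, 4, 9, 10, 12]
3 → replaces 4 → [1, 3, 9, 10, 12]
Five tails, so the longest strictly increasing subsequence has length 5 (e.g. 7, 8, 9, 10, 12).

5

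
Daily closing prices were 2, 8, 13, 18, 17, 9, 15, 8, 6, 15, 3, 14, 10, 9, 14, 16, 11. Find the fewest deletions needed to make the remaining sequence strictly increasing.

Fewest deletions = n − (longest strictly increasing subsequence).
i:      1  2  3  4  5  6  7  8  9 10 11 12 13 14 15 16 17
a[i]:   2  8 13 18 17  9 15  8  6 15  3 14 10  9 14 16 11
dp:     1  2  3  4  4  3  4  2  2  4  2  4  4  3  5  6  5
max dp = 6, so deletions = 17 − 6 = 11.

11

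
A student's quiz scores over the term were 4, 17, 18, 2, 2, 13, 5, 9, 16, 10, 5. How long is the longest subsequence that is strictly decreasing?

4

Let dp[i] be the longest strictly decreasing subsequence ending at i:
i:      1  2  3  4  5  6  7  8  9 10 11
a[i]:   4 17 18  2  2 13  5  9 16 10  5
dp:     1  1  1  2  2  2  3  3  2  3  4
Maximum is 4.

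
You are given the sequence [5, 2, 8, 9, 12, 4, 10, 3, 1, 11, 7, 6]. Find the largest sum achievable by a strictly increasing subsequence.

Let S[i] be the best sum of a strictly increasing subsequence ending at i:
i:      1  2  3  4  5  6  7  8  9 10 11 12
a[i]:   5  2  8  9 12  4 10  3  1 11  7  6
S:      5  2 13 22 34  6 32  5  1 43 13 12
Maximum is 43 (e.g. 5 + 8 + 9 + 10 + 11).

43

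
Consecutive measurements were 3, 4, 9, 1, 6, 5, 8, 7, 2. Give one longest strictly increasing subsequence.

3, 4, 6, 8

Patience tails give the LIS length; then backtrack through the dp parents:
3 → extends → [3]
4 → extends → [3, 4]
9 → extends → [3, 4, 9]
1 → replaces 3 → [1, 4, 9]
6 → replaces 9 → [1, 4, 6]
5 → replaces 6 → [1, 4, 5]
8 → extends → [1, 4, 5, 8]
7 → replaces 8 → [1, 4, 5, 7]
2 → replaces 4 → [1, 2, 5, 7]
Length 4; one witness is 3, 4, 6, 8.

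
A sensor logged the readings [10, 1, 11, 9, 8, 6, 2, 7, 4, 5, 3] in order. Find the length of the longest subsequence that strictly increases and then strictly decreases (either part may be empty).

7

inc[i] = longest strictly increasing subsequence ending at i; dec[i] = longest strictly decreasing subsequence starting at i:
i:      1  2  3  4  5  6  7  8  9 10 11
a[i]:  10  1 11  9  8  6  2  7  4  5  3
inc:    1  1  2  2  2  2  2  3  3  4  3
dec:    6  1  6  5  4  3  1  3  2  2  1
Best peak at i=3 (value 11): inc=2, dec=6, length 2+6−1 = 7.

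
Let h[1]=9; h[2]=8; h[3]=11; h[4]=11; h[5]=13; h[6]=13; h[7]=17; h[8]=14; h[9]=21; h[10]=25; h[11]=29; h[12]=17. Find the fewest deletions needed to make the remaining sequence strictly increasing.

Fewest deletions = n − (longest strictly increasing subsequence).
Patience tails:
9 → extends → [9]
8 → replaces 9 → [8]
11 → extends → [8, 11]
11 → already a tail → [8, 11]
13 → extends → [8, 11, 13]
13 → already a tail → [8, 11, 13]
17 → extends → [8, 11, 13, 17]
14 → replaces 17 → [8, 11, 13, 14]
21 → extends → [8, 11, 13, 14, 21]
25 → extends → [8, 11, 13, 14, 21, 25]
29 → extends → [8, 11, 13, 14, 21, 25, 29]
17 → replaces 21 → [8, 11, 13, 14, 17, 25, 29]
Longest strictly increasing subsequence has length 7, so deletions = 12 − 7 = 5.

5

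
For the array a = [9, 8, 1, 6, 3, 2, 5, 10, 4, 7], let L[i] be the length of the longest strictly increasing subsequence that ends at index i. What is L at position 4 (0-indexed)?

dp[i] = 1 + max{dp[j] : j<i, a[j]<a[i]} (or 1 if no such j):
i:      0  1  2  3  4  5  6  7  8  9
a[i]:   9  8  1  6  3  2  5 10  4  7
dp:     1  1  1  2  2  2  3  4  3  4
At index 4 the value is 2.

2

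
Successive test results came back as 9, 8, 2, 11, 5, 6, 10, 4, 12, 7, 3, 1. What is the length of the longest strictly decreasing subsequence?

Negate each value so 'decreasing' becomes 'increasing', then run patience tails on the negated sequence:
-9 → extends → [-9]
-8 → extends → [-9, -8]
-2 → extends → [-9, -8, -2]
-11 → replaces -9 → [-11, -8, -2]
-5 → replaces -2 → [-11, -8, -5]
-6 → replaces -5 → [-11, -8, -6]
-10 → replaces -8 → [-11, -10, -6]
-4 → extends → [-11, -10, -6, -4]
-12 → replaces -11 → [-12, -10, -6, -4]
-7 → replaces -6 → [-12, -10, -7, -4]
-3 → extends → [-12, -10, -7, -4, -3]
-1 → extends → [-12, -10, -7, -4, -3, -1]
Six tails, so the longest strictly decreasing subsequence of the original has length 6.

6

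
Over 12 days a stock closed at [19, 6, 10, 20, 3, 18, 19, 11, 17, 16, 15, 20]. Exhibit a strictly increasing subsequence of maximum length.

Patience tails give the LIS length; then backtrack through the dp parents:
19 → extends → [19]
6 → replaces 19 → [6]
10 → extends → [6, 10]
20 → extends → [6, 10, 20]
3 → replaces 6 → [3, 10, 20]
18 → replaces 20 → [3, 10, 18]
19 → extends → [3, 10, 18, 19]
11 → replaces 18 → [3, 10, 11, 19]
17 → replaces 19 → [3, 10, 11, 17]
16 → replaces 17 → [3, 10, 11, 16]
15 → replaces 16 → [3, 10, 11, 15]
20 → extends → [3, 10, 11, 15, 20]
Length 5; one witness is 6, 10, 18, 19, 20.

6, 10, 18, 19, 20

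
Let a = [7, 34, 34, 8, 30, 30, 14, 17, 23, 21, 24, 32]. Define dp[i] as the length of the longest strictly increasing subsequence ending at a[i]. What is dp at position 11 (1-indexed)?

6

dp[i] = 1 + max{dp[j] : j<i, a[j]<a[i]} (or 1 if no such j):
i:      1  2  3  4  5  6  7  8  9 10 11 12
a[i]:   7 34 34  8 30 30 14 17 23 21 24 32
dp:     1  2  2  2  3  3  3  4  5  5  6  7
At index 11 the value is 6.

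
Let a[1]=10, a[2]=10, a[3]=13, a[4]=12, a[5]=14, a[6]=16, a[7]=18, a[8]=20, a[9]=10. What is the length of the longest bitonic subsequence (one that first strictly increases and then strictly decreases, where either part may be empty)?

inc[i] = longest strictly increasing subsequence ending at i; dec[i] = longest strictly decreasing subsequence starting at i:
i:      1  2  3  4  5  6  7  8  9
a[i]:  10 10 13 12 14 16 18 20 10
inc:    1  1  2  2  3  4  5  6  1
dec:    1  1  3  2  2  2  2  2  1
Best peak at i=8 (value 20): inc=6, dec=2, length 6+2−1 = 7.

7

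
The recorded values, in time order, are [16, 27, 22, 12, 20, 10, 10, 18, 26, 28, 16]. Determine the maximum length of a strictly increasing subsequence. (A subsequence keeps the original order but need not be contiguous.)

4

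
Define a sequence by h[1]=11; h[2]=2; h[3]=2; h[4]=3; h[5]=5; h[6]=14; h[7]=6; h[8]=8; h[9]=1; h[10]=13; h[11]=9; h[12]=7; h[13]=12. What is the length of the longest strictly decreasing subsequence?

4

Let dp[i] be the longest strictly decreasing subsequence ending at i:
i:      1  2  3  4  5  6  7  8  9 10 11 12 13
h[i]:  11  2  2  3  5 14  6  8  1 13  9  7 12
dp:     1  2  2  2  2  1  2  2  3  2  3  4  3
Maximum is 4.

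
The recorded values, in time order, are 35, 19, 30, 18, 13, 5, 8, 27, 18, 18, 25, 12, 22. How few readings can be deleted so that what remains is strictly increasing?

9

Fewest deletions = n − (longest strictly increasing subsequence).
Patience tails:
35 → extends → [35]
19 → replaces 35 → [19]
30 → extends → [19, 30]
18 → replaces 19 → [18, 30]
13 → replaces 18 → [13, 30]
5 → replaces 13 → [5, 30]
8 → replaces 30 → [5, 8]
27 → extends → [5, 8, 27]
18 → replaces 27 → [5, 8, 18]
18 → already a tail → [5, 8, 18]
25 → extends → [5, 8, 18, 25]
12 → replaces 18 → [5, 8, 12, 25]
22 → replaces 25 → [5, 8, 12, 22]
Longest strictly increasing subsequence has length 4, so deletions = 13 − 4 = 9.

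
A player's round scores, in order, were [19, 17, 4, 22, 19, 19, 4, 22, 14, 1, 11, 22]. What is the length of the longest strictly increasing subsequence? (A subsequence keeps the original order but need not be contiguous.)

Track the smallest tail for each achievable length (strict):
19 → extends → [19]
17 → replaces 19 → [17]
4 → replaces 17 → [4]
22 → extends → [4, 22]
19 → replaces 22 → [4, 19]
19 → already a tail → [4, 19]
4 → already a tail → [4, 19]
22 → extends → [4, 19, 22]
14 → replaces 19 → [4, 14, 22]
1 → replaces 4 → [1, 14, 22]
11 → replaces 14 → [1, 11, 22]
22 → already a tail → [1, 11, 22]
Three tails, so the longest strictly increasing subsequence has length 3 (e.g. 17, 19, 22).

3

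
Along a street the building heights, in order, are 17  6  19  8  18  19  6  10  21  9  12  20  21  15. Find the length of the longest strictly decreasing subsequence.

4

Negate each value so 'decreasing' becomes 'increasing', then run patience tails on the negated sequence:
-17 → extends → [-17]
-6 → extends → [-17, -6]
-19 → replaces -17 → [-19, -6]
-8 → replaces -6 → [-19, -8]
-18 → replaces -8 → [-19, -18]
-19 → already a tail → [-19, -18]
-6 → extends → [-19, -18, -6]
-10 → replaces -6 → [-19, -18, -10]
-21 → replaces -19 → [-21, -18, -10]
-9 → extends → [-21, -18, -10, -9]
-12 → replaces -10 → [-21, -18, -12, -9]
-20 → replaces -18 → [-21, -20, -12, -9]
-21 → already a tail → [-21, -20, -12, -9]
-15 → replaces -12 → [-21, -20, -15, -9]
Four tails, so the longest strictly decreasing subsequence of the original has length 4.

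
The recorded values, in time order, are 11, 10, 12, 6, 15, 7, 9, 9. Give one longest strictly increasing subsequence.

Patience tails give the LIS length; then backtrack through the dp parents:
11 → extends → [11]
10 → replaces 11 → [10]
12 → extends → [10, 12]
6 → replaces 10 → [6, 12]
15 → extends → [6, 12, 15]
7 → replaces 12 → [6, 7, 15]
9 → replaces 15 → [6, 7, 9]
9 → already a tail → [6, 7, 9]
Length 3; one witness is 11, 12, 15.

11, 12, 15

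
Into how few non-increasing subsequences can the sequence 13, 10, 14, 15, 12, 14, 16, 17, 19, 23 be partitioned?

Place each on the leftmost legal pile:
13 → new pile 1 (tops now [13])
10 → pile 1 (tops now [10])
14 → new pile 2 (tops now [10, 14])
15 → new pile 3 (tops now [10, 14, 15])
12 → pile 2 (tops now [10, 12, 15])
14 → pile 3 (tops now [10, 12, 14])
16 → new pile 4 (tops now [10, 12, 14, 16])
17 → new pile 5 (tops now [10, 12, 14, 16, 17])
19 → new pile 6 (tops now [10, 12, 14, 16, 17, 19])
23 → new pile 7 (tops now [10, 12, 14, 16, 17, 19, 23])
Seven piles.

7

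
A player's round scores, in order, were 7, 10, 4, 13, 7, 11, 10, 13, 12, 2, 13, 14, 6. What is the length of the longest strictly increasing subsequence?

Let dp[i] be the length of the longest such subsequence ending at index i:
i:      1  2  3  4  5  6  7  8  9 10 11 12 13
a[i]:   7 10  4 13  7 11 10 13 12  2 13 14  6
dp:     1  2  1  3  2  3  3  4  4  1  5  6  2
Maximum dp value is 6.

6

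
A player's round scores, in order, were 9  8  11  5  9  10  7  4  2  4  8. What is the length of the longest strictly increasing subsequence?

3

Track the smallest tail for each achievable length (strict):
9 → extends → [9]
8 → replaces 9 → [8]
11 → extends → [8, 11]
5 → replaces 8 → [5, 11]
9 → replaces 11 → [5, 9]
10 → extends → [5, 9, 10]
7 → replaces 9 → [5, 7, 10]
4 → replaces 5 → [4, 7, 10]
2 → replaces 4 → [2, 7, 10]
4 → replaces 7 → [2, 4, 10]
8 → replaces 10 → [2, 4, 8]
Three tails, so the longest strictly increasing subsequence has length 3 (e.g. 8, 9, 10).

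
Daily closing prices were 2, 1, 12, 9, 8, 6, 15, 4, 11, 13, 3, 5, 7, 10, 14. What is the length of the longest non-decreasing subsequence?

6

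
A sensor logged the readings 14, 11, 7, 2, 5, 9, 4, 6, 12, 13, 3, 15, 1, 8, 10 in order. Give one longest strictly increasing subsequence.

Patience tails give the LIS length; then backtrack through the dp parents:
14 → extends → [14]
11 → replaces 14 → [11]
7 → replaces 11 → [7]
2 → replaces 7 → [2]
5 → extends → [2, 5]
9 → extends → [2, 5, 9]
4 → replaces 5 → [2, 4, 9]
6 → replaces 9 → [2, 4, 6]
12 → extends → [2, 4, 6, 12]
13 → extends → [2, 4, 6, 12, 13]
3 → replaces 4 → [2, 3, 6, 12, 13]
15 → extends → [2, 3, 6, 12, 13, 15]
1 → replaces 2 → [1, 3, 6, 12, 13, 15]
8 → replaces 12 → [1, 3, 6, 8, 13, 15]
10 → replaces 13 → [1, 3, 6, 8, 10, 15]
Length 6; one witness is 2, 5, 9, 12, 13, 15.

2, 5, 9, 12, 13, 15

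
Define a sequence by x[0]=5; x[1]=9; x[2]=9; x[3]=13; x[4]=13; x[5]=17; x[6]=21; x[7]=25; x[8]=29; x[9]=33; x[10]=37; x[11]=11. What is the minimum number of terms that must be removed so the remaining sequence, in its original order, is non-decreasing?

1

Fewest deletions = n − (longest non-decreasing subsequence).
i:      0  1  2  3  4  5  6  7  8  9 10 11
x[i]:   5  9  9 13 13 17 21 25 29 33 37 11
dp:     1  2  3  4  5  6  7  8  9 10 11  4
max dp = 11, so deletions = 12 − 11 = 1.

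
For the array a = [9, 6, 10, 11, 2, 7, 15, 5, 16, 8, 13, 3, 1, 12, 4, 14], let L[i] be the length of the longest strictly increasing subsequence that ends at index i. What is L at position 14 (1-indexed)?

4

dp[i] = 1 + max{dp[j] : j<i, a[j]<a[i]} (or 1 if no such j):
i:      1  2  3  4  5  6  7  8  9 10 11 12 13 14 15 16
a[i]:   9  6 10 11  2  7 15  5 16  8 13  3  1 12  4 14
dp:     1  1  2  3  1  2  4  2  5  3  4  2  1  4  3  5
At index 14 the value is 4.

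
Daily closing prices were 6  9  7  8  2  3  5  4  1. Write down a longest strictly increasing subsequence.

Patience tails give the LIS length; then backtrack through the dp parents:
6 → extends → [6]
9 → extends → [6, 9]
7 → replaces 9 → [6, 7]
8 → extends → [6, 7, 8]
2 → replaces 6 → [2, 7, 8]
3 → replaces 7 → [2, 3, 8]
5 → replaces 8 → [2, 3, 5]
4 → replaces 5 → [2, 3, 4]
1 → replaces 2 → [1, 3, 4]
Length 3; one witness is 6, 7, 8.

6, 7, 8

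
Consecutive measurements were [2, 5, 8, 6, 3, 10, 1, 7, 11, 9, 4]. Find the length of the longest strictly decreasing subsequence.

Negate each value so 'decreasing' becomes 'increasing', then run patience tails on the negated sequence:
-2 → extends → [-2]
-5 → replaces -2 → [-5]
-8 → replaces -5 → [-8]
-6 → extends → [-8, -6]
-3 → extends → [-8, -6, -3]
-10 → replaces -8 → [-10, -6, -3]
-1 → extends → [-10, -6, -3, -1]
-7 → replaces -6 → [-10, -7, -3, -1]
-11 → replaces -10 → [-11, -7, -3, -1]
-9 → replaces -7 → [-11, -9, -3, -1]
-4 → replaces -3 → [-11, -9, -4, -1]
Four tails, so the longest strictly decreasing subsequence of the original has length 4.

4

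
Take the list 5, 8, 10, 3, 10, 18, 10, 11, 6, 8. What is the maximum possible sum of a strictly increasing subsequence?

41

Let S[i] be the best sum of a strictly increasing subsequence ending at i:
i:      1  2  3  4  5  6  7  8  9 10
a[i]:   5  8 10  3 10 18 10 11  6  8
S:      5 13 23  3 23 41 23 34 11 19
Maximum is 41 (e.g. 5 + 8 + 10 + 18).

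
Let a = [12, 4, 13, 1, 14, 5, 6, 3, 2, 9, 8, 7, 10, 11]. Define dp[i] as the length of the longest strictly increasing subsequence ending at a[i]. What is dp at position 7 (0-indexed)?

dp[i] = 1 + max{dp[j] : j<i, a[j]<a[i]} (or 1 if no such j):
i:      0  1  2  3  4  5  6  7  8  9 10 11 12 13
a[i]:  12  4 13  1 14  5  6  3  2  9  8  7 10 11
dp:     1  1  2  1  3  2  3  2  2  4  4  4  5  6
At index 7 the value is 2.

2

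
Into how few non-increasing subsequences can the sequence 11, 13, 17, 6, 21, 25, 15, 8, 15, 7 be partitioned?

Place each on the leftmost legal pile:
11 → new pile 1 (tops now [11])
13 → new pile 2 (tops now [11, 13])
17 → new pile 3 (tops now [11, 13, 17])
6 → pile 1 (tops now [6, 13, 17])
21 → new pile 4 (tops now [6, 13, 17, 21])
25 → new pile 5 (tops now [6, 13, 17, 21, 25])
15 → pile 3 (tops now [6, 13, 15, 21, 25])
8 → pile 2 (tops now [6, 8, 15, 21, 25])
15 → pile 3 (tops now [6, 8, 15, 21, 25])
7 → pile 2 (tops now [6, 7, 15, 21, 25])
Five piles.

5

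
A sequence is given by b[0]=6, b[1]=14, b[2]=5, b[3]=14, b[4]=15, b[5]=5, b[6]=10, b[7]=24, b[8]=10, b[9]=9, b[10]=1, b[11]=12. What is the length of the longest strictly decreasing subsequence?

4

Negate each value so 'decreasing' becomes 'increasing', then run patience tails on the negated sequence:
-6 → extends → [-6]
-14 → replaces -6 → [-14]
-5 → extends → [-14, -5]
-14 → already a tail → [-14, -5]
-15 → replaces -14 → [-15, -5]
-5 → already a tail → [-15, -5]
-10 → replaces -5 → [-15, -10]
-24 → replaces -15 → [-24, -10]
-10 → already a tail → [-24, -10]
-9 → extends → [-24, -10, -9]
-1 → extends → [-24, -10, -9, -1]
-12 → replaces -10 → [-24, -12, -9, -1]
Four tails, so the longest strictly decreasing subsequence of the original has length 4.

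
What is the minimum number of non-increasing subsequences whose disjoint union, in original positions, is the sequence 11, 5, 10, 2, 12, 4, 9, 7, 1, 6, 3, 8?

4

Place each on the leftmost legal pile:
11 → new pile 1 (tops now [11])
5 → pile 1 (tops now [5])
10 → new pile 2 (tops now [5, 10])
2 → pile 1 (tops now [2, 10])
12 → new pile 3 (tops now [2, 10, 12])
4 → pile 2 (tops now [2, 4, 12])
9 → pile 3 (tops now [2, 4, 9])
7 → pile 3 (tops now [2, 4, 7])
1 → pile 1 (tops now [1, 4, 7])
6 → pile 3 (tops now [1, 4, 6])
3 → pile 2 (tops now [1, 3, 6])
8 → new pile 4 (tops now [1, 3, 6, 8])
Four piles.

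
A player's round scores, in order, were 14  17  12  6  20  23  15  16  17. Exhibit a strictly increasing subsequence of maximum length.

Patience tails give the LIS length; then backtrack through the dp parents:
14 → extends → [14]
17 → extends → [14, 17]
12 → replaces 14 → [12, 17]
6 → replaces 12 → [6, 17]
20 → extends → [6, 17, 20]
23 → extends → [6, 17, 20, 23]
15 → replaces 17 → [6, 15, 20, 23]
16 → replaces 20 → [6, 15, 16, 23]
17 → replaces 23 → [6, 15, 16, 17]
Length 4; one witness is 14, 17, 20, 23.

14, 17, 20, 23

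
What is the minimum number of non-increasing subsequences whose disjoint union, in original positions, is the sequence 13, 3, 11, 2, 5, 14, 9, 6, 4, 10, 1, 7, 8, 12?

6

Place each on the leftmost legal pile:
13 → new pile 1 (tops now [13])
3 → pile 1 (tops now [3])
11 → new pile 2 (tops now [3, 11])
2 → pile 1 (tops now [2, 11])
5 → pile 2 (tops now [2, 5])
14 → new pile 3 (tops now [2, 5, 14])
9 → pile 3 (tops now [2, 5, 9])
6 → pile 3 (tops now [2, 5, 6])
4 → pile 2 (tops now [2, 4, 6])
10 → new pile 4 (tops now [2, 4, 6, 10])
1 → pile 1 (tops now [1, 4, 6, 10])
7 → pile 4 (tops now [1, 4, 6, 7])
8 → new pile 5 (tops now [1, 4, 6, 7, 8])
12 → new pile 6 (tops now [1, 4, 6, 7, 8, 12])
Six piles.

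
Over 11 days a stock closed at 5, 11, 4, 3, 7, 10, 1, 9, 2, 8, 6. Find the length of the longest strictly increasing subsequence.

Track the smallest tail for each achievable length (strict):
5 → extends → [5]
11 → extends → [5, 11]
4 → replaces 5 → [4, 11]
3 → replaces 4 → [3, 11]
7 → replaces 11 → [3, 7]
10 → extends → [3, 7, 10]
1 → replaces 3 → [1, 7, 10]
9 → replaces 10 → [1, 7, 9]
2 → replaces 7 → [1, 2, 9]
8 → replaces 9 → [1, 2, 8]
6 → replaces 8 → [1, 2, 6]
Three tails, so the longest strictly increasing subsequence has length 3 (e.g. 5, 7, 10).

3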